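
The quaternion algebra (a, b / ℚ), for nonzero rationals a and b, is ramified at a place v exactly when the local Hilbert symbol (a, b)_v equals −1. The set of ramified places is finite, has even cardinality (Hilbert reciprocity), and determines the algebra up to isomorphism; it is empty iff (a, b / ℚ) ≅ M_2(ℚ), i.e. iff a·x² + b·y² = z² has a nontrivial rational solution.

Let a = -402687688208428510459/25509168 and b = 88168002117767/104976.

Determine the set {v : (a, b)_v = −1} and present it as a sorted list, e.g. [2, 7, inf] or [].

(a, b) ≡ (-57, 143) mod (ℚ^×)²; places V = {2, 3, 11, 13, 17, 19, 41, ∞}.
(a,b)_13: α=4, u≡8; β=3, v≡8 (mod 13); (8|13)=-1, (8|13)=-1; sign (−1)^0·-1^3·-1^4 = -1.
(a,b)_2: α=-4, β=-4; u≡7, v≡7 (mod 8); ε(u)ε(v)=1·1, αω(v)=-4·0, βω(u)=-4·0; sum ≡ 1  ⇒  -1.
(a,b)_41: α=2, u≡18; β=0, v≡31 (mod 41); (18|41)=+1, (31|41)=+1; sign (−1)^0·+1^0·+1^2 = +1.
(a,b)_3: α=-13, u≡2; β=-8, v≡2 (mod 3); (2|3)=-1, (2|3)=-1; sign (−1)^0·-1^-8·-1^-13 = -1.
(a,b)_17: α=4, u≡6; β=4, v≡12 (mod 17); (6|17)=-1, (12|17)=-1; sign (−1)^0·-1^4·-1^4 = +1.
(a,b)_11: α=4, u≡4; β=3, v≡7 (mod 11); (4|11)=+1, (7|11)=-1; sign (−1)^0·+1^3·-1^4 = +1.
(a,b)_∞: sgn(-57)=−, sgn(143)=+, so +1.
(a,b)_19: α=3, u≡7; β=2, v≡2 (mod 19); (7|19)=+1, (2|19)=-1; sign (−1)^0·+1^2·-1^3 = -1.
Ram(-57, 143) = {2, 3, 13, 19}; no ℚ_2-point on the conic.

[2, 3, 13, 19]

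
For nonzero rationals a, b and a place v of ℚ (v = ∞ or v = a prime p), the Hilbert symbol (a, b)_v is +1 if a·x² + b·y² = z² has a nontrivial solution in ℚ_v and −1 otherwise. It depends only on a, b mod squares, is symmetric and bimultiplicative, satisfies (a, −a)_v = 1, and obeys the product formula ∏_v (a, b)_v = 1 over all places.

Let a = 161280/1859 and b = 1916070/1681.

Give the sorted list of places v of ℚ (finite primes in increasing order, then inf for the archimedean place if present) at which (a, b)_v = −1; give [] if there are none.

Mod squares: a ≡ 770, b ≡ 6630. Check v ∈ {∞, 2, 3, 5, 7, 11, 13, 17, 41}.
v=41: a=41^0·(≡40), b=41^-2·(≡17) mod 41; (40|41)=+1, (17|41)=-1; (−1)^{0·-2·20}·(+1)^-2·(-1)^0 = +1.
v=11: a=11^-1·(≡5), b=11^0·(≡10) mod 11; (5|11)=+1, (10|11)=-1; (−1)^{-1·0·5}·(+1)^0·(-1)^-1 = -1.
v=7: a=7^1·(≡6), b=7^0·(≡2) mod 7; (6|7)=-1, (2|7)=+1; (−1)^{1·0·3}·(-1)^0·(+1)^1 = +1.
v=13: a=13^-2·(≡12), b=13^1·(≡12) mod 13; (12|13)=+1, (12|13)=+1; (−1)^{-2·1·6}·(+1)^1·(+1)^-2 = +1.
v=3: a=3^2·(≡2), b=3^1·(≡2) mod 3; (2|3)=-1, (2|3)=-1; (−1)^{2·1·1}·(-1)^1·(-1)^2 = -1.
v=5: a=5^1·(≡4), b=5^1·(≡4) mod 5; (4|5)=+1, (4|5)=+1; (−1)^{1·1·2}·(+1)^1·(+1)^1 = +1.
v=∞: 770 > 0 and 6630 > 0  ⇒  (a,b)_∞ = +1.
v=17: a=17^0·(≡3), b=17^3·(≡9) mod 17; (3|17)=-1, (9|17)=+1; (−1)^{0·3·8}·(-1)^3·(+1)^0 = -1.
v=2: v_2(a)=9, v_2(b)=1; units ≡ 1, 3 (mod 8); ε·ε+αω+βω = 0·1+9·1+1·0 ≡ 1  ⇒  (a,b)_2 = -1.
Ram(770, 6630) = {2, 3, 11, 17}; no ℚ_2-point on the conic.

[2, 3, 11, 17]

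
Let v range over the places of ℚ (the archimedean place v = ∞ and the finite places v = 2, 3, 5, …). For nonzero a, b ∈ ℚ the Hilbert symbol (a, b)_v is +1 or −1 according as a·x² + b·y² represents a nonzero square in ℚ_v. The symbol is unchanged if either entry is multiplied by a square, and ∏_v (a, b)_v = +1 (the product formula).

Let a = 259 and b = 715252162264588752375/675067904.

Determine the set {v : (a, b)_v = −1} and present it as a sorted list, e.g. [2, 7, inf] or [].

(a, b) ≡ (259, 3570) mod (ℚ^×)²; places V = {2, 3, 5, 7, 11, 13, 17, 29, 31, 37, 59, ∞}.
(a,b)_29: α=0, u≡27; β=2, v≡2 (mod 29); (27|29)=-1, (2|29)=-1; sign (−1)^0·-1^2·-1^0 = +1.
(a,b)_5: α=0, u≡4; β=3, v≡1 (mod 5); (4|5)=+1, (1|5)=+1; sign (−1)^0·+1^3·+1^0 = +1.
(a,b)_59: α=0, u≡23; β=2, v≡50 (mod 59); (23|59)=-1, (50|59)=-1; sign (−1)^0·-1^2·-1^0 = +1.
(a,b)_2: α=0, β=-11; u≡3, v≡1 (mod 8); ε(u)ε(v)=1·0, αω(v)=0·0, βω(u)=-11·1; sum ≡ 1  ⇒  -1.
(a,b)_31: α=0, u≡11; β=-2, v≡7 (mod 31); (11|31)=-1, (7|31)=+1; sign (−1)^0·-1^-2·+1^0 = +1.
(a,b)_17: α=0, u≡4; β=1, v≡7 (mod 17); (4|17)=+1, (7|17)=-1; sign (−1)^0·+1^1·-1^0 = +1.
(a,b)_7: α=1, u≡2; β=-3, v≡5 (mod 7); (2|7)=+1, (5|7)=-1; sign (−1)^1·+1^-3·-1^1 = +1.
(a,b)_3: α=0, u≡1; β=1, v≡2 (mod 3); (1|3)=+1, (2|3)=-1; sign (−1)^0·+1^1·-1^0 = +1.
(a,b)_37: α=1, u≡7; β=4, v≡35 (mod 37); (7|37)=+1, (35|37)=-1; sign (−1)^0·+1^4·-1^1 = -1.
(a,b)_∞: sgn(259)=+, sgn(3570)=+, so +1.
(a,b)_11: α=0, u≡6; β=2, v≡8 (mod 11); (6|11)=-1, (8|11)=-1; sign (−1)^0·-1^2·-1^0 = +1.
(a,b)_13: α=0, u≡12; β=2, v≡11 (mod 13); (12|13)=+1, (11|13)=-1; sign (−1)^0·+1^2·-1^0 = +1.
Ram(259, 3570) = {2, 37}; no ℚ_2-point on the conic.

[2, 37]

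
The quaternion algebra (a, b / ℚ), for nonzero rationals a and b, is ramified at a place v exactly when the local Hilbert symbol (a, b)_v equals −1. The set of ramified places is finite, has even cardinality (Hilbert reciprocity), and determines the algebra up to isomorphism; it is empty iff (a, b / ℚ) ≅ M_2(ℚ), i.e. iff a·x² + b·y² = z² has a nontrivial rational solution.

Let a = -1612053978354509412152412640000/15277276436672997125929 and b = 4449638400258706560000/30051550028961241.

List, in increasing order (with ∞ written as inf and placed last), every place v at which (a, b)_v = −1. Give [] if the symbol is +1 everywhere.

Mod squares: a ≡ -3451, b ≡ 29. Check v ∈ {∞, 2, 3, 5, 7, 11, 17, 19, 23, 29, 31}.
v=7: a=7^1·(≡1), b=7^0·(≡1) mod 7; (1|7)=+1, (1|7)=+1; (−1)^{1·0·3}·(+1)^0·(+1)^1 = +1.
v=23: a=23^-6·(≡11), b=23^-4·(≡18) mod 23; (11|23)=-1, (18|23)=+1; (−1)^{-6·-4·11}·(-1)^-4·(+1)^-6 = +1.
v=17: a=17^3·(≡9), b=17^2·(≡7) mod 17; (9|17)=+1, (7|17)=-1; (−1)^{3·2·8}·(+1)^2·(-1)^3 = -1.
v=31: a=31^-8·(≡24), b=31^-6·(≡27) mod 31; (24|31)=-1, (27|31)=-1; (−1)^{-8·-6·15}·(-1)^-6·(-1)^-8 = +1.
v=3: a=3^0·(≡2), b=3^2·(≡2) mod 3; (2|3)=-1, (2|3)=-1; (−1)^{0·2·1}·(-1)^2·(-1)^0 = +1.
v=11: a=11^-2·(≡3), b=11^-2·(≡2) mod 11; (3|11)=+1, (2|11)=-1; (−1)^{-2·-2·5}·(+1)^-2·(-1)^-2 = +1.
v=29: a=29^7·(≡10), b=29^5·(≡5) mod 29; (10|29)=-1, (5|29)=+1; (−1)^{7·5·14}·(-1)^5·(+1)^7 = -1.
v=2: v_2(a)=8, v_2(b)=10; units ≡ 5, 5 (mod 8); ε·ε+αω+βω = 0·0+8·1+10·1 ≡ 0  ⇒  (a,b)_2 = +1.
v=∞: -3451 < 0 and 29 > 0  ⇒  (a,b)_∞ = +1.
v=19: a=19^8·(≡9), b=19^4·(≡15) mod 19; (9|19)=+1, (15|19)=-1; (−1)^{8·4·9}·(+1)^4·(-1)^8 = +1.
v=5: a=5^4·(≡4), b=5^4·(≡1) mod 5; (4|5)=+1, (1|5)=+1; (−1)^{4·4·2}·(+1)^4·(+1)^4 = +1.
Ram(-3451, 29) = {17, 29}; no ℚ_17-point on the conic.

[17, 29]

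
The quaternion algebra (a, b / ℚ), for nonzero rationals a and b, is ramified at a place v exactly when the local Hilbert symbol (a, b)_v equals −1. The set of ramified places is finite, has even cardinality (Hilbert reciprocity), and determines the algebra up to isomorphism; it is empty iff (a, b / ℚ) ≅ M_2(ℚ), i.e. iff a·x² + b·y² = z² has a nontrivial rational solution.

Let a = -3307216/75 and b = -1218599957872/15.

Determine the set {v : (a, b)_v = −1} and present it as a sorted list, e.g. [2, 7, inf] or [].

[5, 19, 23, 41, 43, inf]

Mod squares: a ≡ -620103, b ≡ -14145. Check v ∈ {∞, 2, 3, 5, 11, 19, 23, 41, 43}.
v=19: a=19^1·(≡5), b=19^2·(≡2) mod 19; (5|19)=+1, (2|19)=-1; (−1)^{1·2·9}·(+1)^2·(-1)^1 = -1.
v=3: a=3^-1·(≡2), b=3^-1·(≡1) mod 3; (2|3)=-1, (1|3)=+1; (−1)^{-1·-1·1}·(-1)^-1·(+1)^-1 = +1.
v=11: a=11^1·(≡2), b=11^2·(≡9) mod 11; (2|11)=-1, (9|11)=+1; (−1)^{1·2·5}·(-1)^2·(+1)^1 = +1.
v=2: v_2(a)=4, v_2(b)=4; units ≡ 1, 7 (mod 8); ε·ε+αω+βω = 0·1+4·0+4·0 ≡ 0  ⇒  (a,b)_2 = +1.
v=5: a=5^-2·(≡3), b=5^-1·(≡1) mod 5; (3|5)=-1, (1|5)=+1; (−1)^{-2·-1·2}·(-1)^-1·(+1)^-2 = -1.
v=43: a=43^1·(≡26), b=43^2·(≡12) mod 43; (26|43)=-1, (12|43)=-1; (−1)^{1·2·21}·(-1)^2·(-1)^1 = -1.
v=∞: -620103 < 0 and -14145 < 0  ⇒  (a,b)_∞ = -1.
v=23: a=23^1·(≡16), b=23^1·(≡8) mod 23; (16|23)=+1, (8|23)=+1; (−1)^{1·1·11}·(+1)^1·(+1)^1 = -1.
v=41: a=41^0·(≡34), b=41^1·(≡7) mod 41; (34|41)=-1, (7|41)=-1; (−1)^{0·1·20}·(-1)^1·(-1)^0 = -1.
(-620103, -14145 / ℚ) ramifies at {5, 19, 23, 41, 43, ∞}: a division algebra.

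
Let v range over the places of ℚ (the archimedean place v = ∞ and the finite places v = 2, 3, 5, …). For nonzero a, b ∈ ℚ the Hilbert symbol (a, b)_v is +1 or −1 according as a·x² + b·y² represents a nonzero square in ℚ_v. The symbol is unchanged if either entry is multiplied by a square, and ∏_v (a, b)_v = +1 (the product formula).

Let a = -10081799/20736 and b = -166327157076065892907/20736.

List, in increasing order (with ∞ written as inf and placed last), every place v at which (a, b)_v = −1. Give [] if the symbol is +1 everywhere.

Mod squares: a ≡ -4199, b ≡ -89947. Check v ∈ {∞, 2, 3, 7, 11, 13, 17, 19, 37}.
v=37: a=37^0·(≡23), b=37^1·(≡11) mod 37; (23|37)=-1, (11|37)=+1; (−1)^{0·1·18}·(-1)^1·(+1)^0 = -1.
v=7: a=7^4·(≡4), b=7^4·(≡5) mod 7; (4|7)=+1, (5|7)=-1; (−1)^{4·4·3}·(+1)^4·(-1)^4 = +1.
v=3: a=3^-4·(≡1), b=3^-4·(≡2) mod 3; (1|3)=+1, (2|3)=-1; (−1)^{-4·-4·1}·(+1)^-4·(-1)^-4 = +1.
v=19: a=19^1·(≡7), b=19^4·(≡18) mod 19; (7|19)=+1, (18|19)=-1; (−1)^{1·4·9}·(+1)^4·(-1)^1 = -1.
v=13: a=13^1·(≡5), b=13^3·(≡9) mod 13; (5|13)=-1, (9|13)=+1; (−1)^{1·3·6}·(-1)^3·(+1)^1 = -1.
v=2: v_2(a)=-8, v_2(b)=-8; units ≡ 1, 5 (mod 8); ε·ε+αω+βω = 0·0+-8·1+-8·0 ≡ 0  ⇒  (a,b)_2 = +1.
v=∞: -4199 < 0 and -89947 < 0  ⇒  (a,b)_∞ = -1.
v=11: a=11^0·(≡9), b=11^3·(≡7) mod 11; (9|11)=+1, (7|11)=-1; (−1)^{0·3·5}·(+1)^3·(-1)^0 = +1.
v=17: a=17^1·(≡9), b=17^3·(≡8) mod 17; (9|17)=+1, (8|17)=+1; (−1)^{1·3·8}·(+1)^3·(+1)^1 = +1.
|Ram(-4199, -89947)| = 4, even; anisotropic at {13, 19, 37, ∞}.

[13, 19, 37, inf]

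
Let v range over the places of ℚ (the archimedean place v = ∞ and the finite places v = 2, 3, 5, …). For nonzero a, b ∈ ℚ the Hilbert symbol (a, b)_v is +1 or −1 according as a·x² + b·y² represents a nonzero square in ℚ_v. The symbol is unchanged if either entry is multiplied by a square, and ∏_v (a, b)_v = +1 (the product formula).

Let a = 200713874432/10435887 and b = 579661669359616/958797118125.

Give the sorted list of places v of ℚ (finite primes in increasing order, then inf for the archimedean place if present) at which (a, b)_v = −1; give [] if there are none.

[2, 3, 17, 19]

Mod squares: a ≡ 2261, b ≡ 13566. Check v ∈ {∞, 2, 3, 5, 7, 11, 17, 19, 37, 41}.
v=17: a=17^1·(≡6), b=17^1·(≡8) mod 17; (6|17)=-1, (8|17)=+1; (−1)^{1·1·8}·(-1)^1·(+1)^1 = -1.
v=3: a=3^-2·(≡2), b=3^-3·(≡1) mod 3; (2|3)=-1, (1|3)=+1; (−1)^{-2·-3·1}·(-1)^-3·(+1)^-2 = -1.
v=2: v_2(a)=10, v_2(b)=13; units ≡ 5, 7 (mod 8); ε·ε+αω+βω = 0·1+10·0+13·1 ≡ 1  ⇒  (a,b)_2 = -1.
v=11: a=11^-2·(≡7), b=11^-2·(≡3) mod 11; (7|11)=-1, (3|11)=+1; (−1)^{-2·-2·5}·(-1)^-2·(+1)^-2 = +1.
v=∞: 2261 > 0 and 13566 > 0  ⇒  (a,b)_∞ = +1.
v=37: a=37^-2·(≡36), b=37^-2·(≡18) mod 37; (36|37)=+1, (18|37)=-1; (−1)^{-2·-2·18}·(+1)^-2·(-1)^-2 = +1.
v=41: a=41^2·(≡35), b=41^2·(≡18) mod 41; (35|41)=-1, (18|41)=+1; (−1)^{2·2·20}·(-1)^2·(+1)^2 = +1.
v=5: a=5^0·(≡1), b=5^-4·(≡4) mod 5; (1|5)=+1, (4|5)=+1; (−1)^{0·-4·2}·(+1)^-4·(+1)^0 = +1.
v=7: a=7^-1·(≡4), b=7^-3·(≡5) mod 7; (4|7)=+1, (5|7)=-1; (−1)^{-1·-3·3}·(+1)^-3·(-1)^-1 = +1.
v=19: a=19^3·(≡9), b=19^5·(≡11) mod 19; (9|19)=+1, (11|19)=+1; (−1)^{3·5·9}·(+1)^5·(+1)^3 = -1.
|Ram(2261, 13566)| = 4, even; anisotropic at {2, 3, 17, 19}.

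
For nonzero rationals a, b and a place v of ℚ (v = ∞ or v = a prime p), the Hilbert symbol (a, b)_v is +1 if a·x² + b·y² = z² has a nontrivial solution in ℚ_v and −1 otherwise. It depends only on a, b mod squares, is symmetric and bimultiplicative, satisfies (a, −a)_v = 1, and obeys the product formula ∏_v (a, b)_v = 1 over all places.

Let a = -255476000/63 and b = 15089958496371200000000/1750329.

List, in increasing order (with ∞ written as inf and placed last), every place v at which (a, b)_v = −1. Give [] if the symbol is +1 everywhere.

[5, 13]

Mod squares: a ≡ -15470, b ≡ 2. Check v ∈ {∞, 2, 3, 5, 7, 13, 17}.
v=17: a=17^3·(≡13), b=17^8·(≡1) mod 17; (13|17)=+1, (1|17)=+1; (−1)^{3·8·8}·(+1)^8·(+1)^3 = +1.
v=3: a=3^-2·(≡1), b=3^-6·(≡2) mod 3; (1|3)=+1, (2|3)=-1; (−1)^{-2·-6·1}·(+1)^-6·(-1)^-2 = +1.
v=5: a=5^3·(≡4), b=5^8·(≡3) mod 5; (4|5)=+1, (3|5)=-1; (−1)^{3·8·2}·(+1)^8·(-1)^3 = -1.
v=7: a=7^-1·(≡2), b=7^-4·(≡1) mod 7; (2|7)=+1, (1|7)=+1; (−1)^{-1·-4·3}·(+1)^-4·(+1)^-1 = +1.
v=2: v_2(a)=5, v_2(b)=15; units ≡ 1, 1 (mod 8); ε·ε+αω+βω = 0·0+5·0+15·0 ≡ 0  ⇒  (a,b)_2 = +1.
v=13: a=13^1·(≡2), b=13^2·(≡7) mod 13; (2|13)=-1, (7|13)=-1; (−1)^{1·2·6}·(-1)^2·(-1)^1 = -1.
v=∞: -15470 < 0 and 2 > 0  ⇒  (a,b)_∞ = +1.
|Ram(-15470, 2)| = 2, even; anisotropic at {5, 13}.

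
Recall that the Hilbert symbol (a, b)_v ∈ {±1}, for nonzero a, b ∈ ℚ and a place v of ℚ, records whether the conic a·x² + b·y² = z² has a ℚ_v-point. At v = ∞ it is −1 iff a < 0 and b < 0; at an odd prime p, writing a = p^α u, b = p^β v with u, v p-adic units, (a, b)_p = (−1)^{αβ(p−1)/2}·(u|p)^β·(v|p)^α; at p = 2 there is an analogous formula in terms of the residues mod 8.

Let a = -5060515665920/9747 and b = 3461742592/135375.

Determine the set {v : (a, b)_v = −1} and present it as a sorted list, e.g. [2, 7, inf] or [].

Mod squares: a ≡ -4290, b ≡ 330. Check v ∈ {∞, 2, 3, 5, 7, 11, 13, 19}.
v=19: a=19^-2·(≡16), b=19^-2·(≡17) mod 19; (16|19)=+1, (17|19)=+1; (−1)^{-2·-2·9}·(+1)^-2·(+1)^-2 = +1.
v=11: a=11^3·(≡10), b=11^1·(≡6) mod 11; (10|11)=-1, (6|11)=-1; (−1)^{3·1·5}·(-1)^1·(-1)^3 = -1.
v=5: a=5^1·(≡3), b=5^-3·(≡4) mod 5; (3|5)=-1, (4|5)=+1; (−1)^{1·-3·2}·(-1)^-3·(+1)^1 = -1.
v=2: v_2(a)=11, v_2(b)=17; units ≡ 7, 5 (mod 8); ε·ε+αω+βω = 1·0+11·1+17·0 ≡ 1  ⇒  (a,b)_2 = -1.
v=13: a=13^5·(≡2), b=13^0·(≡8) mod 13; (2|13)=-1, (8|13)=-1; (−1)^{5·0·6}·(-1)^0·(-1)^5 = -1.
v=3: a=3^-3·(≡1), b=3^-1·(≡2) mod 3; (1|3)=+1, (2|3)=-1; (−1)^{-3·-1·1}·(+1)^-1·(-1)^-3 = +1.
v=7: a=7^0·(≡2), b=7^4·(≡1) mod 7; (2|7)=+1, (1|7)=+1; (−1)^{0·4·3}·(+1)^4·(+1)^0 = +1.
v=∞: -4290 < 0 and 330 > 0  ⇒  (a,b)_∞ = +1.
(-4290, 330 / ℚ) ramifies at {2, 5, 11, 13}: a division algebra.

[2, 5, 11, 13]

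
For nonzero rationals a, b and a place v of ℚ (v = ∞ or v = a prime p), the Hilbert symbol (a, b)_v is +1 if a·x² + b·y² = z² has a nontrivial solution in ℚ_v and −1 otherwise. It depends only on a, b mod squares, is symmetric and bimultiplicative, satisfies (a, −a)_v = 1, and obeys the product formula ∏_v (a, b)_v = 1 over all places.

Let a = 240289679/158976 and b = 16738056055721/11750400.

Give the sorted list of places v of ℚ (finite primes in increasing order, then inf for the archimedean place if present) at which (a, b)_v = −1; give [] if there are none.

[2, 3, 13, 23]

Mod squares: a ≡ 8211, b ≡ 51051. Check v ∈ {∞, 2, 3, 5, 7, 11, 13, 17, 23, 29}.
v=17: a=17^1·(≡6), b=17^-1·(≡3) mod 17; (6|17)=-1, (3|17)=-1; (−1)^{1·-1·8}·(-1)^-1·(-1)^1 = +1.
v=2: v_2(a)=-8, v_2(b)=-10; units ≡ 3, 3 (mod 8); ε·ε+αω+βω = 1·1+-8·1+-10·1 ≡ 1  ⇒  (a,b)_2 = -1.
v=23: a=23^-1·(≡16), b=23^0·(≡22) mod 23; (16|23)=+1, (22|23)=-1; (−1)^{-1·0·11}·(+1)^0·(-1)^-1 = -1.
v=3: a=3^-3·(≡1), b=3^-3·(≡1) mod 3; (1|3)=+1, (1|3)=+1; (−1)^{-3·-3·1}·(+1)^-3·(+1)^-3 = -1.
v=11: a=11^0·(≡9), b=11^1·(≡10) mod 11; (9|11)=+1, (10|11)=-1; (−1)^{0·1·5}·(+1)^1·(-1)^0 = +1.
v=7: a=7^5·(≡4), b=7^7·(≡6) mod 7; (4|7)=+1, (6|7)=-1; (−1)^{5·7·3}·(+1)^7·(-1)^5 = +1.
v=∞: 8211 > 0 and 51051 > 0  ⇒  (a,b)_∞ = +1.
v=5: a=5^0·(≡4), b=5^-2·(≡1) mod 5; (4|5)=+1, (1|5)=+1; (−1)^{0·-2·2}·(+1)^-2·(+1)^0 = +1.
v=29: a=29^2·(≡9), b=29^2·(≡21) mod 29; (9|29)=+1, (21|29)=-1; (−1)^{2·2·14}·(+1)^2·(-1)^2 = +1.
v=13: a=13^0·(≡7), b=13^3·(≡4) mod 13; (7|13)=-1, (4|13)=+1; (−1)^{0·3·6}·(-1)^3·(+1)^0 = -1.
Ram(8211, 51051) = {2, 3, 13, 23}; no ℚ_2-point on the conic.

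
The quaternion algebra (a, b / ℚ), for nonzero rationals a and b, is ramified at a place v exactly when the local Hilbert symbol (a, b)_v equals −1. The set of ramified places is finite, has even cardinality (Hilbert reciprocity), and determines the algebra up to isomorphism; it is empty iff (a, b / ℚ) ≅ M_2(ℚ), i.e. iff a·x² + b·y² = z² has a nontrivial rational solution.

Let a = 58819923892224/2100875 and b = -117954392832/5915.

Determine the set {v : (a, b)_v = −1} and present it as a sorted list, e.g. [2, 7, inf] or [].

[5, 17]

(a, b) ≡ (13090, -105) mod (ℚ^×)²; places V = {2, 3, 5, 7, 11, 13, 17, ∞}.
(a,b)_11: α=1, u≡7; β=0, v≡4 (mod 11); (7|11)=-1, (4|11)=+1; sign (−1)^0·-1^0·+1^1 = +1.
(a,b)_2: α=11, β=8; u≡1, v≡7 (mod 8); ε(u)ε(v)=0·1, αω(v)=11·0, βω(u)=8·0; sum ≡ 0  ⇒  +1.
(a,b)_17: α=3, u≡11; β=2, v≡12 (mod 17); (11|17)=-1, (12|17)=-1; sign (−1)^0·-1^2·-1^3 = -1.
(a,b)_5: α=-3, u≡2; β=-1, v≡1 (mod 5); (2|5)=-1, (1|5)=+1; sign (−1)^0·-1^-1·+1^-3 = -1.
(a,b)_13: α=0, u≡4; β=-2, v≡4 (mod 13); (4|13)=+1, (4|13)=+1; sign (−1)^0·+1^-2·+1^0 = +1.
(a,b)_7: α=-5, u≡2; β=-1, v≡5 (mod 7); (2|7)=+1, (5|7)=-1; sign (−1)^1·+1^-1·-1^-5 = +1.
(a,b)_3: α=12, u≡1; β=13, v≡1 (mod 3); (1|3)=+1, (1|3)=+1; sign (−1)^0·+1^13·+1^12 = +1.
(a,b)_∞: sgn(13090)=+, sgn(-105)=−, so +1.
Ram(13090, -105) = {5, 17}; no ℚ_5-point on the conic.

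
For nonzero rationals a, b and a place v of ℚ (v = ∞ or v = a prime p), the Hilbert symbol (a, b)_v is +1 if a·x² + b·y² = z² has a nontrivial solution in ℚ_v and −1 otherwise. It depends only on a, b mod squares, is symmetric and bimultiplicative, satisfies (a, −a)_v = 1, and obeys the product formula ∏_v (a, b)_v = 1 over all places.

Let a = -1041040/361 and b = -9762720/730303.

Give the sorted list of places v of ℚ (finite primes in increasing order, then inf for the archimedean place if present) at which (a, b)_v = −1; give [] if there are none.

[3, inf]

(a, b) ≡ (-385, -2310) mod (ℚ^×)²; places V = {2, 3, 5, 7, 11, 13, 17, 19, 43, ∞}.
(a,b)_17: α=0, u≡10; β=-2, v≡16 (mod 17); (10|17)=-1, (16|17)=+1; sign (−1)^0·-1^-2·+1^0 = +1.
(a,b)_7: α=1, u≡4; β=-1, v≡5 (mod 7); (4|7)=+1, (5|7)=-1; sign (−1)^1·+1^-1·-1^1 = +1.
(a,b)_3: α=0, u≡2; β=1, v≡1 (mod 3); (2|3)=-1, (1|3)=+1; sign (−1)^0·-1^1·+1^0 = -1.
(a,b)_43: α=0, u≡7; β=2, v≡42 (mod 43); (7|43)=-1, (42|43)=-1; sign (−1)^0·-1^2·-1^0 = +1.
(a,b)_13: α=2, u≡8; β=0, v≡10 (mod 13); (8|13)=-1, (10|13)=+1; sign (−1)^0·-1^0·+1^2 = +1.
(a,b)_2: α=4, β=5; u≡7, v≡5 (mod 8); ε(u)ε(v)=1·0, αω(v)=4·1, βω(u)=5·0; sum ≡ 0  ⇒  +1.
(a,b)_11: α=1, u≡9; β=1, v≡2 (mod 11); (9|11)=+1, (2|11)=-1; sign (−1)^1·+1^1·-1^1 = +1.
(a,b)_19: α=-2, u≡8; β=-2, v≡14 (mod 19); (8|19)=-1, (14|19)=-1; sign (−1)^0·-1^-2·-1^-2 = +1.
(a,b)_∞: sgn(-385)=−, sgn(-2310)=−, so -1.
(a,b)_5: α=1, u≡2; β=1, v≡2 (mod 5); (2|5)=-1, (2|5)=-1; sign (−1)^0·-1^1·-1^1 = +1.
|Ram(-385, -2310)| = 2, even; anisotropic at {3, ∞}.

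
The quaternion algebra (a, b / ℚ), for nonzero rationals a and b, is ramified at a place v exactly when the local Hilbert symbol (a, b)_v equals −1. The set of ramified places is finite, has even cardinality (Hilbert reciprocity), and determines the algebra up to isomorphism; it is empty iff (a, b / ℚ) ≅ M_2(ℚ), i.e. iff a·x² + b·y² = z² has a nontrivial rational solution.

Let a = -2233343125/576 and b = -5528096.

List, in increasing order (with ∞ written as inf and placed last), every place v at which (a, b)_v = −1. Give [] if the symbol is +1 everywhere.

[13, 29, 37, inf]

(a, b) ≡ (-3573349, -345506) mod (ℚ^×)²; places V = {2, 3, 5, 7, 13, 17, 19, 23, 29, 37, ∞}.
(a,b)_7: α=0, u≡4; β=1, v≡5 (mod 7); (4|7)=+1, (5|7)=-1; sign (−1)^0·+1^1·-1^0 = +1.
(a,b)_5: α=4, u≡1; β=0, v≡4 (mod 5); (1|5)=+1, (4|5)=+1; sign (−1)^0·+1^0·+1^4 = +1.
(a,b)_17: α=1, u≡16; β=0, v≡15 (mod 17); (16|17)=+1, (15|17)=+1; sign (−1)^0·+1^0·+1^1 = +1.
(a,b)_29: α=0, u≡21; β=1, v≡22 (mod 29); (21|29)=-1, (22|29)=+1; sign (−1)^0·-1^1·+1^0 = -1.
(a,b)_19: α=1, u≡3; β=0, v≡11 (mod 19); (3|19)=-1, (11|19)=+1; sign (−1)^0·-1^0·+1^1 = +1.
(a,b)_3: α=-2, u≡2; β=0, v≡1 (mod 3); (2|3)=-1, (1|3)=+1; sign (−1)^0·-1^0·+1^-2 = +1.
(a,b)_23: α=1, u≡8; β=1, v≡21 (mod 23); (8|23)=+1, (21|23)=-1; sign (−1)^1·+1^1·-1^1 = +1.
(a,b)_∞: sgn(-3573349)=−, sgn(-345506)=−, so -1.
(a,b)_13: α=1, u≡3; β=0, v≡11 (mod 13); (3|13)=+1, (11|13)=-1; sign (−1)^0·+1^0·-1^1 = -1.
(a,b)_2: α=-6, β=5; u≡3, v≡7 (mod 8); ε(u)ε(v)=1·1, αω(v)=-6·0, βω(u)=5·1; sum ≡ 0  ⇒  +1.
(a,b)_37: α=1, u≡26; β=1, v≡35 (mod 37); (26|37)=+1, (35|37)=-1; sign (−1)^0·+1^1·-1^1 = -1.
|Ram(-3573349, -345506)| = 4, even; anisotropic at {13, 29, 37, ∞}.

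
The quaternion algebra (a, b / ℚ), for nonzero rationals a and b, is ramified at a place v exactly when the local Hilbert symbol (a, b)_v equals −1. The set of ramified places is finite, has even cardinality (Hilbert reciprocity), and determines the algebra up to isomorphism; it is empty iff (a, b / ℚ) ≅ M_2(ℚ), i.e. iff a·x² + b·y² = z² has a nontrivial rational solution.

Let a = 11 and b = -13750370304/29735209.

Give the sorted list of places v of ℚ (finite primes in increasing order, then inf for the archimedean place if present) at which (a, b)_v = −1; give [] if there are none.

[2, 3]

Mod squares: a ≡ 11, b ≡ -6. Check v ∈ {∞, 2, 3, 7, 11, 17, 19, 41}.
v=17: a=17^0·(≡11), b=17^2·(≡12) mod 17; (11|17)=-1, (12|17)=-1; (−1)^{0·2·8}·(-1)^2·(-1)^0 = +1.
v=3: a=3^0·(≡2), b=3^1·(≡1) mod 3; (2|3)=-1, (1|3)=+1; (−1)^{0·1·1}·(-1)^1·(+1)^0 = -1.
v=11: a=11^1·(≡1), b=11^2·(≡4) mod 11; (1|11)=+1, (4|11)=+1; (−1)^{1·2·5}·(+1)^2·(+1)^1 = +1.
v=2: v_2(a)=0, v_2(b)=17; units ≡ 3, 5 (mod 8); ε·ε+αω+βω = 1·0+0·1+17·1 ≡ 1  ⇒  (a,b)_2 = -1.
v=∞: 11 > 0 and -6 < 0  ⇒  (a,b)_∞ = +1.
v=7: a=7^0·(≡4), b=7^-2·(≡2) mod 7; (4|7)=+1, (2|7)=+1; (−1)^{0·-2·3}·(+1)^-2·(+1)^0 = +1.
v=19: a=19^0·(≡11), b=19^-2·(≡18) mod 19; (11|19)=+1, (18|19)=-1; (−1)^{0·-2·9}·(+1)^-2·(-1)^0 = +1.
v=41: a=41^0·(≡11), b=41^-2·(≡24) mod 41; (11|41)=-1, (24|41)=-1; (−1)^{0·-2·20}·(-1)^-2·(-1)^0 = +1.
(11, -6 / ℚ) ramifies at {2, 3}: a division algebra.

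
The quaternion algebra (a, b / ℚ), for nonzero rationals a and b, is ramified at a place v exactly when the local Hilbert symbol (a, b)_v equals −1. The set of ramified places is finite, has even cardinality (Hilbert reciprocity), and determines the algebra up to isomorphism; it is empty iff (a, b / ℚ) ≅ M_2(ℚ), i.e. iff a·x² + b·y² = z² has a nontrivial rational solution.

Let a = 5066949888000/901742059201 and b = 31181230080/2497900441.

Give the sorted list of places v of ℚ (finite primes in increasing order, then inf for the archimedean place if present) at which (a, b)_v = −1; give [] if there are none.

Mod squares: a ≡ 770, b ≡ 5005. Check v ∈ {∞, 2, 3, 5, 7, 11, 13, 19, 23, 41, 53}.
v=23: a=23^-2·(≡20), b=23^-2·(≡14) mod 23; (20|23)=-1, (14|23)=-1; (−1)^{-2·-2·11}·(-1)^-2·(-1)^-2 = +1.
v=41: a=41^-2·(≡25), b=41^-2·(≡24) mod 41; (25|41)=+1, (24|41)=-1; (−1)^{-2·-2·20}·(+1)^-2·(-1)^-2 = +1.
v=53: a=53^-2·(≡44), b=53^-2·(≡3) mod 53; (44|53)=+1, (3|53)=-1; (−1)^{-2·-2·26}·(+1)^-2·(-1)^-2 = +1.
v=3: a=3^2·(≡2), b=3^2·(≡1) mod 3; (2|3)=-1, (1|3)=+1; (−1)^{2·2·1}·(-1)^2·(+1)^2 = +1.
v=7: a=7^1·(≡6), b=7^1·(≡2) mod 7; (6|7)=-1, (2|7)=+1; (−1)^{1·1·3}·(-1)^1·(+1)^1 = +1.
v=13: a=13^4·(≡9), b=13^3·(≡2) mod 13; (9|13)=+1, (2|13)=-1; (−1)^{4·3·6}·(+1)^3·(-1)^4 = +1.
v=19: a=19^-2·(≡10), b=19^0·(≡10) mod 19; (10|19)=-1, (10|19)=-1; (−1)^{-2·0·9}·(-1)^0·(-1)^-2 = +1.
v=11: a=11^1·(≡9), b=11^1·(≡5) mod 11; (9|11)=+1, (5|11)=+1; (−1)^{1·1·5}·(+1)^1·(+1)^1 = -1.
v=2: v_2(a)=11, v_2(b)=12; units ≡ 1, 5 (mod 8); ε·ε+αω+βω = 0·0+11·1+12·0 ≡ 1  ⇒  (a,b)_2 = -1.
v=∞: 770 > 0 and 5005 > 0  ⇒  (a,b)_∞ = +1.
v=5: a=5^3·(≡4), b=5^1·(≡1) mod 5; (4|5)=+1, (1|5)=+1; (−1)^{3·1·2}·(+1)^1·(+1)^3 = +1.
(770, 5005 / ℚ) ramifies at {2, 11}: a division algebra.

[2, 11]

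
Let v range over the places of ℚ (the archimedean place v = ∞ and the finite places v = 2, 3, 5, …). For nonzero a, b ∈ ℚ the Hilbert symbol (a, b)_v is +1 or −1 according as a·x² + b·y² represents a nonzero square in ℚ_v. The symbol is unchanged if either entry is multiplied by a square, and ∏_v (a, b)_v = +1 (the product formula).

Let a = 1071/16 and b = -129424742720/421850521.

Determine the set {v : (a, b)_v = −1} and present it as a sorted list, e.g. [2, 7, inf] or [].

[2, 17]

Mod squares: a ≡ 119, b ≡ -5. Check v ∈ {∞, 2, 3, 5, 7, 13, 17, 19, 23, 47}.
v=5: a=5^0·(≡1), b=5^1·(≡1) mod 5; (1|5)=+1, (1|5)=+1; (−1)^{0·1·2}·(+1)^1·(+1)^0 = +1.
v=13: a=13^0·(≡6), b=13^4·(≡7) mod 13; (6|13)=-1, (7|13)=-1; (−1)^{0·4·6}·(-1)^4·(-1)^0 = +1.
v=3: a=3^2·(≡2), b=3^0·(≡1) mod 3; (2|3)=-1, (1|3)=+1; (−1)^{2·0·1}·(-1)^0·(+1)^2 = +1.
v=17: a=17^1·(≡5), b=17^2·(≡5) mod 17; (5|17)=-1, (5|17)=-1; (−1)^{1·2·8}·(-1)^2·(-1)^1 = -1.
v=∞: 119 > 0 and -5 < 0  ⇒  (a,b)_∞ = +1.
v=7: a=7^1·(≡3), b=7^2·(≡4) mod 7; (3|7)=-1, (4|7)=+1; (−1)^{1·2·3}·(-1)^2·(+1)^1 = +1.
v=23: a=23^0·(≡8), b=23^-2·(≡13) mod 23; (8|23)=+1, (13|23)=+1; (−1)^{0·-2·11}·(+1)^-2·(+1)^0 = +1.
v=2: v_2(a)=-4, v_2(b)=6; units ≡ 7, 3 (mod 8); ε·ε+αω+βω = 1·1+-4·1+6·0 ≡ 1  ⇒  (a,b)_2 = -1.
v=19: a=19^0·(≡4), b=19^-2·(≡18) mod 19; (4|19)=+1, (18|19)=-1; (−1)^{0·-2·9}·(+1)^-2·(-1)^0 = +1.
v=47: a=47^0·(≡17), b=47^-2·(≡34) mod 47; (17|47)=+1, (34|47)=+1; (−1)^{0·-2·23}·(+1)^-2·(+1)^0 = +1.
|Ram(119, -5)| = 2, even; anisotropic at {2, 17}.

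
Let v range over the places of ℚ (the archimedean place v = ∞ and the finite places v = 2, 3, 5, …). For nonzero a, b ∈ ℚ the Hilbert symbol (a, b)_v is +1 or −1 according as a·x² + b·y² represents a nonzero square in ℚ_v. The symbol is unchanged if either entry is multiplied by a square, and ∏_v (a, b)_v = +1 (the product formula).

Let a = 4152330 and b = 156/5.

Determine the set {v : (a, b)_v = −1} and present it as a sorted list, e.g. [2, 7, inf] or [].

[2, 7]

(a, b) ≡ (2730, 195) mod (ℚ^×)²; places V = {2, 3, 5, 7, 13, ∞}.
(a,b)_∞: sgn(2730)=+, sgn(195)=+, so +1.
(a,b)_5: α=1, u≡1; β=-1, v≡1 (mod 5); (1|5)=+1, (1|5)=+1; sign (−1)^0·+1^-1·+1^1 = +1.
(a,b)_7: α=1, u≡3; β=0, v≡6 (mod 7); (3|7)=-1, (6|7)=-1; sign (−1)^0·-1^0·-1^1 = -1.
(a,b)_13: α=3, u≡5; β=1, v≡5 (mod 13); (5|13)=-1, (5|13)=-1; sign (−1)^0·-1^1·-1^3 = +1.
(a,b)_3: α=3, u≡1; β=1, v≡2 (mod 3); (1|3)=+1, (2|3)=-1; sign (−1)^1·+1^1·-1^3 = +1.
(a,b)_2: α=1, β=2; u≡5, v≡3 (mod 8); ε(u)ε(v)=0·1, αω(v)=1·1, βω(u)=2·1; sum ≡ 1  ⇒  -1.
Ram(2730, 195) = {2, 7}; no ℚ_2-point on the conic.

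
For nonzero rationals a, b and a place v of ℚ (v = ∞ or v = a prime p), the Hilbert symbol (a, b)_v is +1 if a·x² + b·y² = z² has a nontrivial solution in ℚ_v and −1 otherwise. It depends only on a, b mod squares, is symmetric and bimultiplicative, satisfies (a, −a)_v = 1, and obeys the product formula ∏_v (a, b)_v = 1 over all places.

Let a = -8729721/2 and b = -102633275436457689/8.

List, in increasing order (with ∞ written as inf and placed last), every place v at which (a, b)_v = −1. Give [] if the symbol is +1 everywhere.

Mod squares: a ≡ -1939938, b ≡ -418. Check v ∈ {∞, 2, 3, 7, 11, 13, 17, 19}.
v=3: a=3^3·(≡1), b=3^8·(≡2) mod 3; (1|3)=+1, (2|3)=-1; (−1)^{3·8·1}·(+1)^8·(-1)^3 = -1.
v=19: a=19^1·(≡9), b=19^3·(≡16) mod 19; (9|19)=+1, (16|19)=+1; (−1)^{1·3·9}·(+1)^3·(+1)^1 = -1.
v=11: a=11^1·(≡3), b=11^5·(≡7) mod 11; (3|11)=+1, (7|11)=-1; (−1)^{1·5·5}·(+1)^5·(-1)^1 = +1.
v=17: a=17^1·(≡3), b=17^2·(≡14) mod 17; (3|17)=-1, (14|17)=-1; (−1)^{1·2·8}·(-1)^2·(-1)^1 = -1.
v=7: a=7^1·(≡5), b=7^2·(≡1) mod 7; (5|7)=-1, (1|7)=+1; (−1)^{1·2·3}·(-1)^2·(+1)^1 = +1.
v=∞: -1939938 < 0 and -418 < 0  ⇒  (a,b)_∞ = -1.
v=2: v_2(a)=-1, v_2(b)=-3; units ≡ 7, 7 (mod 8); ε·ε+αω+βω = 1·1+-1·0+-3·0 ≡ 1  ⇒  (a,b)_2 = -1.
v=13: a=13^1·(≡12), b=13^0·(≡8) mod 13; (12|13)=+1, (8|13)=-1; (−1)^{1·0·6}·(+1)^0·(-1)^1 = -1.
|Ram(-1939938, -418)| = 6, even; anisotropic at {2, 3, 13, 17, 19, ∞}.

[2, 3, 13, 17, 19, inf]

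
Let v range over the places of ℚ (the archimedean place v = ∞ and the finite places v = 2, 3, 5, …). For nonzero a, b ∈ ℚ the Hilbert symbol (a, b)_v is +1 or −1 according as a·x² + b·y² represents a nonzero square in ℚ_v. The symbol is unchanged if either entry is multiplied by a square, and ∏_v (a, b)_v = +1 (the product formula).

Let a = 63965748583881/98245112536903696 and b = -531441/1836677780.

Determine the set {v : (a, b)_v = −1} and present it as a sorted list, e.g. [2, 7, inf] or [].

(a, b) ≡ (1, -5) mod (ℚ^×)²; places V = {2, 3, 5, 7, 13, 17, 23, 37, 53, ∞}.
(a,b)_∞: sgn(1)=+, sgn(-5)=−, so +1.
(a,b)_53: α=2, u≡6; β=0, v≡31 (mod 53); (6|53)=+1, (31|53)=-1; sign (−1)^0·+1^0·-1^2 = +1.
(a,b)_5: α=0, u≡1; β=-1, v≡4 (mod 5); (1|5)=+1, (4|5)=+1; sign (−1)^0·+1^-1·+1^0 = +1.
(a,b)_13: α=-2, u≡1; β=0, v≡6 (mod 13); (1|13)=+1, (6|13)=-1; sign (−1)^0·+1^0·-1^-2 = +1.
(a,b)_23: α=2, u≡13; β=0, v≡9 (mod 23); (13|23)=+1, (9|23)=+1; sign (−1)^0·+1^0·+1^2 = +1.
(a,b)_7: α=-2, u≡1; β=-2, v≡4 (mod 7); (1|7)=+1, (4|7)=+1; sign (−1)^0·+1^-2·+1^-2 = +1.
(a,b)_3: α=16, u≡1; β=12, v≡1 (mod 3); (1|3)=+1, (1|3)=+1; sign (−1)^0·+1^12·+1^16 = +1.
(a,b)_2: α=-4, β=-2; u≡1, v≡3 (mod 8); ε(u)ε(v)=0·1, αω(v)=-4·1, βω(u)=-2·0; sum ≡ 0  ⇒  +1.
(a,b)_37: α=-6, u≡3; β=-4, v≡20 (mod 37); (3|37)=+1, (20|37)=-1; sign (−1)^0·+1^-4·-1^-6 = +1.
(a,b)_17: α=-2, u≡2; β=0, v≡14 (mod 17); (2|17)=+1, (14|17)=-1; sign (−1)^0·+1^0·-1^-2 = +1.
Every local symbol is +1, so the conic 1·x² + -5·y² = z² has ℚ_v-points for all v and hence a ℚ-point; (a, b / ℚ) ≅ M_2(ℚ).

[]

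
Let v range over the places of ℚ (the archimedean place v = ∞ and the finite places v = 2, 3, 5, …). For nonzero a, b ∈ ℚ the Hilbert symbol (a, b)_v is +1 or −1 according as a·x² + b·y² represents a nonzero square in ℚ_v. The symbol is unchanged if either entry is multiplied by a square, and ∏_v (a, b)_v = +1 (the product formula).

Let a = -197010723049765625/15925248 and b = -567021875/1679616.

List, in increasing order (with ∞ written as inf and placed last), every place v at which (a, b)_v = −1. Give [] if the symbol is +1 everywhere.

(a, b) ≡ (-6561555, -35) mod (ℚ^×)²; places V = {2, 3, 5, 7, 11, 13, 19, 23, ∞}.
(a,b)_11: α=1, u≡5; β=0, v≡5 (mod 11); (5|11)=+1, (5|11)=+1; sign (−1)^0·+1^0·+1^1 = +1.
(a,b)_2: α=-16, β=-8; u≡5, v≡5 (mod 8); ε(u)ε(v)=0·0, αω(v)=-16·1, βω(u)=-8·1; sum ≡ 0  ⇒  +1.
(a,b)_7: α=9, u≡6; β=3, v≡2 (mod 7); (6|7)=-1, (2|7)=+1; sign (−1)^1·-1^3·+1^9 = +1.
(a,b)_3: α=-5, u≡1; β=-8, v≡1 (mod 3); (1|3)=+1, (1|3)=+1; sign (−1)^0·+1^-8·+1^-5 = +1.
(a,b)_13: α=1, u≡10; β=0, v≡3 (mod 13); (10|13)=+1, (3|13)=+1; sign (−1)^0·+1^0·+1^1 = +1.
(a,b)_∞: sgn(-6561555)=−, sgn(-35)=−, so -1.
(a,b)_19: α=1, u≡13; β=0, v≡10 (mod 19); (13|19)=-1, (10|19)=-1; sign (−1)^0·-1^0·-1^1 = -1.
(a,b)_23: α=1, u≡20; β=2, v≡15 (mod 23); (20|23)=-1, (15|23)=-1; sign (−1)^0·-1^2·-1^1 = -1.
(a,b)_5: α=7, u≡1; β=5, v≡3 (mod 5); (1|5)=+1, (3|5)=-1; sign (−1)^0·+1^5·-1^7 = -1.
Ram(-6561555, -35) = {5, 19, 23, ∞}; no ℚ_5-point on the conic.

[5, 19, 23, inf]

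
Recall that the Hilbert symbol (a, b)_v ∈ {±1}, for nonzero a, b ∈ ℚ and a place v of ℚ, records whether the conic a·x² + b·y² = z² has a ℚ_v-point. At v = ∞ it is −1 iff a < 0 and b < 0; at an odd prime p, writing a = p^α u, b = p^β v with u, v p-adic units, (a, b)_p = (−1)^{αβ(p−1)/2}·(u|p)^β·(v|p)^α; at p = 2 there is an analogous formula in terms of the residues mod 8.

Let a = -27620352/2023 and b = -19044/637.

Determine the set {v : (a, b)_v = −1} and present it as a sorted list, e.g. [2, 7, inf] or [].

(a, b) ≡ (-259, -13) mod (ℚ^×)²; places V = {2, 3, 7, 13, 17, 23, 37, ∞}.
(a,b)_3: α=6, u≡2; β=2, v≡2 (mod 3); (2|3)=-1, (2|3)=-1; sign (−1)^0·-1^2·-1^6 = +1.
(a,b)_13: α=0, u≡9; β=-1, v≡4 (mod 13); (9|13)=+1, (4|13)=+1; sign (−1)^0·+1^-1·+1^0 = +1.
(a,b)_∞: sgn(-259)=−, sgn(-13)=−, so -1.
(a,b)_37: α=1, u≡11; β=0, v≡6 (mod 37); (11|37)=+1, (6|37)=-1; sign (−1)^0·+1^0·-1^1 = -1.
(a,b)_7: α=-1, u≡5; β=-2, v≡4 (mod 7); (5|7)=-1, (4|7)=+1; sign (−1)^0·-1^-2·+1^-1 = +1.
(a,b)_17: α=-2, u≡1; β=0, v≡8 (mod 17); (1|17)=+1, (8|17)=+1; sign (−1)^0·+1^0·+1^-2 = +1.
(a,b)_23: α=0, u≡20; β=2, v≡15 (mod 23); (20|23)=-1, (15|23)=-1; sign (−1)^0·-1^2·-1^0 = +1.
(a,b)_2: α=10, β=2; u≡5, v≡3 (mod 8); ε(u)ε(v)=0·1, αω(v)=10·1, βω(u)=2·1; sum ≡ 0  ⇒  +1.
Ram(-259, -13) = {37, ∞}; no ℚ_37-point on the conic.

[37, inf]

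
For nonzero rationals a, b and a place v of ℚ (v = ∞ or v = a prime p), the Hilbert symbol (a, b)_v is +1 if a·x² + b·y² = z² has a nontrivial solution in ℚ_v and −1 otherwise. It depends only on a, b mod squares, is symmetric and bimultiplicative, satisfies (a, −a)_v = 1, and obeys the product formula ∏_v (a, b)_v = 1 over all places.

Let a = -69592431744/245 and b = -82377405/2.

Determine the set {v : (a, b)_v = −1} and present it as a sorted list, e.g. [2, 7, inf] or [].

(a, b) ≡ (-330, -10) mod (ℚ^×)²; places V = {2, 3, 5, 7, 11, 41, ∞}.
(a,b)_2: α=7, β=-1; u≡3, v≡3 (mod 8); ε(u)ε(v)=1·1, αω(v)=7·1, βω(u)=-1·1; sum ≡ 1  ⇒  -1.
(a,b)_5: α=-1, u≡4; β=1, v≡2 (mod 5); (4|5)=+1, (2|5)=-1; sign (−1)^0·+1^1·-1^-1 = -1.
(a,b)_11: α=3, u≡1; β=2, v≡9 (mod 11); (1|11)=+1, (9|11)=+1; sign (−1)^0·+1^2·+1^3 = +1.
(a,b)_7: α=-2, u≡5; β=0, v≡1 (mod 7); (5|7)=-1, (1|7)=+1; sign (−1)^0·-1^0·+1^-2 = +1.
(a,b)_41: α=2, u≡2; β=2, v≡36 (mod 41); (2|41)=+1, (36|41)=+1; sign (−1)^0·+1^2·+1^2 = +1.
(a,b)_∞: sgn(-330)=−, sgn(-10)=−, so -1.
(a,b)_3: α=5, u≡1; β=4, v≡2 (mod 3); (1|3)=+1, (2|3)=-1; sign (−1)^0·+1^4·-1^5 = -1.
(-330, -10 / ℚ) ramifies at {2, 3, 5, ∞}: a division algebra.

[2, 3, 5, inf]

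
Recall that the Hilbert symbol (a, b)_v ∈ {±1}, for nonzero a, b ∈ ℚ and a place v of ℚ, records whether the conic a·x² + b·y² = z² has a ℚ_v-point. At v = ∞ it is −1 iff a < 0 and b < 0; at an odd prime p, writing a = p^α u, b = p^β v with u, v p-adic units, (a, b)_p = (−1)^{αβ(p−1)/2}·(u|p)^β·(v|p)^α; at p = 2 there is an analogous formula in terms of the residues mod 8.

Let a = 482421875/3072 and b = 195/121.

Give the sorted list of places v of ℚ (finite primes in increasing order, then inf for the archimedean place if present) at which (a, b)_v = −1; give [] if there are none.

[3, 13]

Mod squares: a ≡ 3705, b ≡ 195. Check v ∈ {∞, 2, 3, 5, 11, 13, 19}.
v=19: a=19^1·(≡1), b=19^0·(≡17) mod 19; (1|19)=+1, (17|19)=+1; (−1)^{1·0·9}·(+1)^0·(+1)^1 = +1.
v=∞: 3705 > 0 and 195 > 0  ⇒  (a,b)_∞ = +1.
v=11: a=11^0·(≡4), b=11^-2·(≡8) mod 11; (4|11)=+1, (8|11)=-1; (−1)^{0·-2·5}·(+1)^-2·(-1)^0 = +1.
v=3: a=3^-1·(≡2), b=3^1·(≡2) mod 3; (2|3)=-1, (2|3)=-1; (−1)^{-1·1·1}·(-1)^1·(-1)^-1 = -1.
v=13: a=13^1·(≡1), b=13^1·(≡7) mod 13; (1|13)=+1, (7|13)=-1; (−1)^{1·1·6}·(+1)^1·(-1)^1 = -1.
v=2: v_2(a)=-10, v_2(b)=0; units ≡ 1, 3 (mod 8); ε·ε+αω+βω = 0·1+-10·1+0·0 ≡ 0  ⇒  (a,b)_2 = +1.
v=5: a=5^9·(≡1), b=5^1·(≡4) mod 5; (1|5)=+1, (4|5)=+1; (−1)^{9·1·2}·(+1)^1·(+1)^9 = +1.
(3705, 195 / ℚ) ramifies at {3, 13}: a division algebra.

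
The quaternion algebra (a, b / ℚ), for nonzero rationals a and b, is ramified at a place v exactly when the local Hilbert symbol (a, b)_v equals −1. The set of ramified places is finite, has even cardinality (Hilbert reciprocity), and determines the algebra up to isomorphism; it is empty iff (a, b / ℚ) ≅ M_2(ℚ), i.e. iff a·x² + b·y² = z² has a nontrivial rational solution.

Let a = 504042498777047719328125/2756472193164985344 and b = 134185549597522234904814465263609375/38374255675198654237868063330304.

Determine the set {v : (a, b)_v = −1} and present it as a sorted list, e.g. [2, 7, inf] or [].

Mod squares: a ≡ 13, b ≡ 176111. Check v ∈ {∞, 2, 3, 5, 7, 11, 13, 19, 23, 31, 37}.
v=13: a=13^1·(≡1), b=13^3·(≡12) mod 13; (1|13)=+1, (12|13)=+1; (−1)^{1·3·6}·(+1)^3·(+1)^1 = +1.
v=31: a=31^6·(≡24), b=31^9·(≡9) mod 31; (24|31)=-1, (9|31)=+1; (−1)^{6·9·15}·(-1)^9·(+1)^6 = -1.
v=∞: 13 > 0 and 176111 > 0  ⇒  (a,b)_∞ = +1.
v=19: a=19^2·(≡3), b=19^3·(≡7) mod 19; (3|19)=-1, (7|19)=+1; (−1)^{2·3·9}·(-1)^3·(+1)^2 = -1.
v=23: a=23^2·(≡12), b=23^3·(≡17) mod 23; (12|23)=+1, (17|23)=-1; (−1)^{2·3·11}·(+1)^3·(-1)^2 = +1.
v=7: a=7^-16·(≡6), b=7^-26·(≡5) mod 7; (6|7)=-1, (5|7)=-1; (−1)^{-16·-26·3}·(-1)^-26·(-1)^-16 = +1.
v=3: a=3^-4·(≡1), b=3^-6·(≡2) mod 3; (1|3)=+1, (2|3)=-1; (−1)^{-4·-6·1}·(+1)^-6·(-1)^-4 = +1.
v=11: a=11^4·(≡8), b=11^6·(≡5) mod 11; (8|11)=-1, (5|11)=+1; (−1)^{4·6·5}·(-1)^6·(+1)^4 = +1.
v=2: v_2(a)=-10, v_2(b)=-12; units ≡ 5, 7 (mod 8); ε·ε+αω+βω = 0·1+-10·0+-12·1 ≡ 0  ⇒  (a,b)_2 = +1.
v=5: a=5^6·(≡3), b=5^6·(≡4) mod 5; (3|5)=-1, (4|5)=+1; (−1)^{6·6·2}·(-1)^6·(+1)^6 = +1.
v=37: a=37^0·(≡15), b=37^-2·(≡30) mod 37; (15|37)=-1, (30|37)=+1; (−1)^{0·-2·18}·(-1)^-2·(+1)^0 = +1.
(13, 176111 / ℚ) ramifies at {19, 31}: a division algebra.

[19, 31]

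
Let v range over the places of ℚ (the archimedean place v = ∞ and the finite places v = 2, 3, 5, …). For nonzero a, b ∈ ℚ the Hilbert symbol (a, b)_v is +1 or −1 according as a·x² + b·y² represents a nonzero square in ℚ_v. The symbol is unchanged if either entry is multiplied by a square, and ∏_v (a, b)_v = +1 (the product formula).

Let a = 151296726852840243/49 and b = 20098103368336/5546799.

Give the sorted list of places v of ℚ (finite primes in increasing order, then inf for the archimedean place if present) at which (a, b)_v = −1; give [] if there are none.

[2, 17, 31, 43]

(a, b) ≡ (3, 19284511) mod (ℚ^×)²; places V = {2, 3, 7, 17, 19, 23, 29, 31, 37, 43, 47, ∞}.
(a,b)_43: α=2, u≡27; β=1, v≡7 (mod 43); (27|43)=-1, (7|43)=-1; sign (−1)^0·-1^1·-1^2 = -1.
(a,b)_2: α=0, β=4; u≡3, v≡7 (mod 8); ε(u)ε(v)=1·1, αω(v)=0·0, βω(u)=4·1; sum ≡ 1  ⇒  -1.
(a,b)_37: α=2, u≡33; β=1, v≡3 (mod 37); (33|37)=+1, (3|37)=+1; sign (−1)^0·+1^1·+1^2 = +1.
(a,b)_7: α=-2, u≡3; β=4, v≡4 (mod 7); (3|7)=-1, (4|7)=+1; sign (−1)^0·-1^4·+1^-2 = +1.
(a,b)_23: α=2, u≡3; β=1, v≡15 (mod 23); (3|23)=+1, (15|23)=-1; sign (−1)^0·+1^1·-1^2 = +1.
(a,b)_∞: sgn(3)=+, sgn(19284511)=+, so +1.
(a,b)_19: α=4, u≡8; β=0, v≡5 (mod 19); (8|19)=-1, (5|19)=+1; sign (−1)^0·-1^0·+1^4 = +1.
(a,b)_29: α=0, u≡26; β=2, v≡9 (mod 29); (26|29)=-1, (9|29)=+1; sign (−1)^0·-1^2·+1^0 = +1.
(a,b)_47: α=0, u≡18; β=-2, v≡35 (mod 47); (18|47)=+1, (35|47)=-1; sign (−1)^0·+1^-2·-1^0 = +1.
(a,b)_31: α=0, u≡23; β=-1, v≡4 (mod 31); (23|31)=-1, (4|31)=+1; sign (−1)^0·-1^-1·+1^0 = -1.
(a,b)_17: α=2, u≡11; β=1, v≡7 (mod 17); (11|17)=-1, (7|17)=-1; sign (−1)^0·-1^1·-1^2 = -1.
(a,b)_3: α=1, u≡1; β=-4, v≡1 (mod 3); (1|3)=+1, (1|3)=+1; sign (−1)^0·+1^-4·+1^1 = +1.
Ram(3, 19284511) = {2, 17, 31, 43}; no ℚ_2-point on the conic.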